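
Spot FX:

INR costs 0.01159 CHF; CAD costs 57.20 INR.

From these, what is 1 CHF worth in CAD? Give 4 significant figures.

1 CHF ÷ 0.01159 = 86.2813 INR
86.2813 INR ÷ 57.20 = 1.50841 CAD

CHF/CAD = 1.508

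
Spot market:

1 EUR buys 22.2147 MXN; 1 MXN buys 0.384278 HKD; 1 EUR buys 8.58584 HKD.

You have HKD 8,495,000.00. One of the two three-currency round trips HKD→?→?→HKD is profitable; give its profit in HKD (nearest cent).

Profitable loop is HKD → MXN → EUR → HKD:
HKD 8,495,000.00 ÷ 0.384278 = MXN 22,106,391.73
MXN 22,106,391.73 ÷ 22.2147 = EUR 995,124.48
EUR 995,124.48 × 8.58584 = HKD 8,543,979.54
Profit = HKD 8,543,979.54 − HKD 8,495,000.00

Profit: HKD 48,979.54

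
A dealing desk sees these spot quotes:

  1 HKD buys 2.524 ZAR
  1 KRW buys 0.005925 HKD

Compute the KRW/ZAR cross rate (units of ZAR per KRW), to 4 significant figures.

KRW/ZAR = 0.01495

1 KRW × 0.005925 = 0.005925 HKD
0.005925 HKD × 2.524 = 0.0149547 ZAR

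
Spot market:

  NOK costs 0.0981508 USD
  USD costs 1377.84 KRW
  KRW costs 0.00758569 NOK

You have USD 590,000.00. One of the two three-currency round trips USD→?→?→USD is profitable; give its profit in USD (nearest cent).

Profitable loop is USD → KRW → NOK → USD:
USD 590,000.00 × 1377.84 = KRW 812,925,600
KRW 812,925,600 × 0.00758569 = NOK 6,166,601.59
NOK 6,166,601.59 × 0.0981508 = USD 605,256.88
Profit = USD 605,256.88 − USD 590,000.00

Profit: USD 15,256.88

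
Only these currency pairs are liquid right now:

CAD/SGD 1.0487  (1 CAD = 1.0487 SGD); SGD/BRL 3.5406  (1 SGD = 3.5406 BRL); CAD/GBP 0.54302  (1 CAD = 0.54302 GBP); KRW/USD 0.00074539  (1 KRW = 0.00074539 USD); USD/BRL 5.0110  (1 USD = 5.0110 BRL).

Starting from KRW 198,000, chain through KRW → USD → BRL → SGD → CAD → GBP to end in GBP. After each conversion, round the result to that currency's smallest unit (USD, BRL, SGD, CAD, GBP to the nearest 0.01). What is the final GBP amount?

GBP 108.16

KRW 198,000 × 0.00074539 = USD 147.59
USD 147.59 × 5.0110 = BRL 739.57
BRL 739.57 ÷ 3.5406 = SGD 208.88
SGD 208.88 ÷ 1.0487 = CAD 199.18
CAD 199.18 × 0.54302 = GBP 108.16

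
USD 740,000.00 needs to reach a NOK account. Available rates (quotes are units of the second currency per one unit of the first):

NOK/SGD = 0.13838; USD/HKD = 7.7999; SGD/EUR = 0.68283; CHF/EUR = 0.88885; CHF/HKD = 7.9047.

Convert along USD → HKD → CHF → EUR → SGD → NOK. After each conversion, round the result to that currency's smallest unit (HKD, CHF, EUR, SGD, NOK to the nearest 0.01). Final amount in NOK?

USD 740,000.00 × 7.7999 = HKD 5,771,926.00
HKD 5,771,926.00 ÷ 7.9047 = CHF 730,189.13
CHF 730,189.13 × 0.88885 = EUR 649,028.61
EUR 649,028.61 ÷ 0.68283 = SGD 950,498.09
SGD 950,498.09 ÷ 0.13838 = NOK 6,868,753.36

NOK 6,868,753.36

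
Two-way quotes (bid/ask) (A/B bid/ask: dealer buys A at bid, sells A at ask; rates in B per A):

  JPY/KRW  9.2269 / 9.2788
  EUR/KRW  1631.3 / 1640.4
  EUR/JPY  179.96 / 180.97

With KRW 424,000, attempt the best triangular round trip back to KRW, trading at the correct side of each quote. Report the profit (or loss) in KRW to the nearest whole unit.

Best loop KRW → EUR → JPY → KRW:
KRW 424,000 ÷ 1640.4 (buy EUR at ask) = EUR 258.47
EUR 258.47 × 179.96 (sell EUR at bid) = JPY 46,515
JPY 46,515 × 9.2269 (sell JPY at bid) = KRW 429,188

Net profit: KRW 5,188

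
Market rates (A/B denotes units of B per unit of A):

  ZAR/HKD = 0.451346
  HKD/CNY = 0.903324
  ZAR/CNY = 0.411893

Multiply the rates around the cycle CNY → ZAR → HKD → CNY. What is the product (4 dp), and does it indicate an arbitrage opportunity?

Around CNY → ZAR → HKD → CNY: 1 ÷ 0.411893 × 0.451346 × 0.903324 = 0.989849
Product < 1; profitable direction is CNY → HKD → ZAR → CNY.

0.9898 (arbitrage exists)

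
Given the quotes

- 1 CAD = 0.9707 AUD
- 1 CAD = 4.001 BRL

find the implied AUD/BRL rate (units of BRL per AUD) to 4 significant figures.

1 AUD ÷ 0.9707 = 1.03018 CAD
1.03018 CAD × 4.001 = 4.12177 BRL

AUD/BRL = 4.122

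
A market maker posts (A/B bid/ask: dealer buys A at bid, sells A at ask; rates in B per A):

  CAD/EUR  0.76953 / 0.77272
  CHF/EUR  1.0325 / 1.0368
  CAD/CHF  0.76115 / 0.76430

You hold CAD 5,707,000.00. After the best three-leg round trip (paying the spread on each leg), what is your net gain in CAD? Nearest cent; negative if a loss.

Net profit: CAD 97,248.95

Best loop CAD → CHF → EUR → CAD:
CAD 5,707,000.00 × 0.76115 (sell CAD at bid) = CHF 4,343,883.05
CHF 4,343,883.05 × 1.0325 (sell CHF at bid) = EUR 4,485,059.25
EUR 4,485,059.25 ÷ 0.77272 (buy CAD at ask) = CAD 5,804,248.95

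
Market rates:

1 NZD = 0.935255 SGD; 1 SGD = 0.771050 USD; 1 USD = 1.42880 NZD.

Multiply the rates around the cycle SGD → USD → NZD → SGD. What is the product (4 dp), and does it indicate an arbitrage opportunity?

Around SGD → USD → NZD → SGD: 1 × 0.771050 × 1.42880 × 0.935255 = 1.030348
Product > 1; profitable direction is SGD → USD → NZD → SGD.

1.0303 (arbitrage exists)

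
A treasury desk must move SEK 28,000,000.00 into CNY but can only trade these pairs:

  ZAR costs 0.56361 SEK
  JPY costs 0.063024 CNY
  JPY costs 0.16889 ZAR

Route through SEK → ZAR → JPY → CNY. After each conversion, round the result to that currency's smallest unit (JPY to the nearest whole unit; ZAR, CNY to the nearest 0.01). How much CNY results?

CNY 18,538,789.30

SEK 28,000,000.00 ÷ 0.56361 = ZAR 49,679,743.08
ZAR 49,679,743.08 ÷ 0.16889 = JPY 294,154,438
JPY 294,154,438 × 0.063024 = CNY 18,538,789.30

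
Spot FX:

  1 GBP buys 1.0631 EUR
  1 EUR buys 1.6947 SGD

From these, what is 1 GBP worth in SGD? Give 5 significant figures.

GBP/SGD = 1.8016

1 GBP × 1.0631 = 1.0631 EUR
1.0631 EUR × 1.6947 = 1.80164 SGD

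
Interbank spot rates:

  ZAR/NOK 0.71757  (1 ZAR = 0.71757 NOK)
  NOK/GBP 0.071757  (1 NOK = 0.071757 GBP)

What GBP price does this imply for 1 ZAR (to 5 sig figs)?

1 ZAR × 0.71757 = 0.71757 NOK
0.71757 NOK × 0.071757 = 0.0514907 GBP

ZAR/GBP = 0.051491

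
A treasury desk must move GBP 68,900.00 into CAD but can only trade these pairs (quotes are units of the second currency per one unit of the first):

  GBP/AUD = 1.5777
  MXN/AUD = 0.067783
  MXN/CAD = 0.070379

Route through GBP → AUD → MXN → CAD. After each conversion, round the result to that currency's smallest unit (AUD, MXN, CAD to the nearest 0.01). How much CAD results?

GBP 68,900.00 × 1.5777 = AUD 108,703.53
AUD 108,703.53 ÷ 0.067783 = MXN 1,603,699.01
MXN 1,603,699.01 × 0.070379 = CAD 112,866.73

CAD 112,866.73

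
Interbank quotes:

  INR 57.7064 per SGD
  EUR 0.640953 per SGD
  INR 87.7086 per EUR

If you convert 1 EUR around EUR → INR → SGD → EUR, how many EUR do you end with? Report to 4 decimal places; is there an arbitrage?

0.9742 (arbitrage exists)

Around EUR → INR → SGD → EUR: 1 × 87.7086 ÷ 57.7064 × 0.640953 = 0.974192
Product < 1; profitable direction is EUR → SGD → INR → EUR.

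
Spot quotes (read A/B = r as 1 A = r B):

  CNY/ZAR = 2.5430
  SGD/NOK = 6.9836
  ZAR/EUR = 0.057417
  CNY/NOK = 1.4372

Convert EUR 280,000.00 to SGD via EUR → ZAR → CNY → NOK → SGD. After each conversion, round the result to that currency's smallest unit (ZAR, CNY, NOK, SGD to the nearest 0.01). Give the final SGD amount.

SGD 394,647.20

EUR 280,000.00 ÷ 0.057417 = ZAR 4,876,604.49
ZAR 4,876,604.49 ÷ 2.5430 = CNY 1,917,658.08
CNY 1,917,658.08 × 1.4372 = NOK 2,756,058.19
NOK 2,756,058.19 ÷ 6.9836 = SGD 394,647.20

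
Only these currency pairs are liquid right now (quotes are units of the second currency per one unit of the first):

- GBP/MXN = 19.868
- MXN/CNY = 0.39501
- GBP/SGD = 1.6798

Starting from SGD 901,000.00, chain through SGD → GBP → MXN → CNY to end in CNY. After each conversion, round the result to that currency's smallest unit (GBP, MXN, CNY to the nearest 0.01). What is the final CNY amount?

SGD 901,000.00 ÷ 1.6798 = GBP 536,373.38
GBP 536,373.38 × 19.868 = MXN 10,656,666.31
MXN 10,656,666.31 × 0.39501 = CNY 4,209,489.76

CNY 4,209,489.76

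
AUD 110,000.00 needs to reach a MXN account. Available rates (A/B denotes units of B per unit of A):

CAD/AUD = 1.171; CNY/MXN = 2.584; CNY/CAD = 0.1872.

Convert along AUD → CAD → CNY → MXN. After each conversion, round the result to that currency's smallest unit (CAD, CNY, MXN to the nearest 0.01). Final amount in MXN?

MXN 1,296,649.13

AUD 110,000.00 ÷ 1.171 = CAD 93,936.81
CAD 93,936.81 ÷ 0.1872 = CNY 501,799.20
CNY 501,799.20 × 2.584 = MXN 1,296,649.13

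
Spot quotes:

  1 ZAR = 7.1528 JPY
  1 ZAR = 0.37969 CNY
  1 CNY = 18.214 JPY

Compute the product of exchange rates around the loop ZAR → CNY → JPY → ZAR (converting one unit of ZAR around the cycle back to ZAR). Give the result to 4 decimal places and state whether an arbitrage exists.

Around ZAR → CNY → JPY → ZAR: 1 × 0.37969 × 18.214 ÷ 7.1528 = 0.966848
Product < 1; profitable direction is ZAR → JPY → CNY → ZAR.

0.9668 (arbitrage exists)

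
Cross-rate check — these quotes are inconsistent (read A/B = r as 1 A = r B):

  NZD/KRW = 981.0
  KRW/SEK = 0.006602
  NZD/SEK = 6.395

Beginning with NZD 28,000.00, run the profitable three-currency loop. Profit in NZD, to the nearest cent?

Profitable loop is NZD → KRW → SEK → NZD:
NZD 28,000.00 × 981.0 = KRW 27,468,000
KRW 27,468,000 × 0.006602 = SEK 181,343.74
SEK 181,343.74 ÷ 6.395 = NZD 28,357.11
Profit = NZD 28,357.11 − NZD 28,000.00

Profit: NZD 357.11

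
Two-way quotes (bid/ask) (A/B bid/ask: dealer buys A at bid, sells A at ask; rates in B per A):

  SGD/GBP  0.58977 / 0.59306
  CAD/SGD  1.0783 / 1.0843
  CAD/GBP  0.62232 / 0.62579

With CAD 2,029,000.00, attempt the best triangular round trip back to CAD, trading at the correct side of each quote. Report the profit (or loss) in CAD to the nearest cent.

Best loop CAD → SGD → GBP → CAD:
CAD 2,029,000.00 × 1.0783 (sell CAD at bid) = SGD 2,187,870.70
SGD 2,187,870.70 × 0.58977 (sell SGD at bid) = GBP 1,290,340.50
GBP 1,290,340.50 ÷ 0.62579 (buy CAD at ask) = CAD 2,061,938.51

Net profit: CAD 32,938.51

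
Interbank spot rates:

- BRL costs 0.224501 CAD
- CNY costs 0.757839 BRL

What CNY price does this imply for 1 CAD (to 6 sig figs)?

CAD/CNY = 5.87766

1 CAD ÷ 0.224501 = 4.45432 BRL
4.45432 BRL ÷ 0.757839 = 5.87766 CNY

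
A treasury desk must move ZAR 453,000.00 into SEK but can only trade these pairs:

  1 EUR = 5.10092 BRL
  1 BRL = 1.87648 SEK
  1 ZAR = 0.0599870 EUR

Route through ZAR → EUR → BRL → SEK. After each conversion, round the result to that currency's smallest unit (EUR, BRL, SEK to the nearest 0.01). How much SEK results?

ZAR 453,000.00 × 0.0599870 = EUR 27,174.11
EUR 27,174.11 × 5.10092 = BRL 138,612.96
BRL 138,612.96 × 1.87648 = SEK 260,104.45

SEK 260,104.45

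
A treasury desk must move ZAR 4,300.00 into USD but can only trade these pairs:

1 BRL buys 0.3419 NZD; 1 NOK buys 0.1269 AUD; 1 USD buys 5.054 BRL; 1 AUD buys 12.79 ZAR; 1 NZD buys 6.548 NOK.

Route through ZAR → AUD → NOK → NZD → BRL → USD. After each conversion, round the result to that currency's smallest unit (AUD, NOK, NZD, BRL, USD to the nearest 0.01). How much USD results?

ZAR 4,300.00 ÷ 12.79 = AUD 336.20
AUD 336.20 ÷ 0.1269 = NOK 2,649.33
NOK 2,649.33 ÷ 6.548 = NZD 404.60
NZD 404.60 ÷ 0.3419 = BRL 1,183.39
BRL 1,183.39 ÷ 5.054 = USD 234.15

USD 234.15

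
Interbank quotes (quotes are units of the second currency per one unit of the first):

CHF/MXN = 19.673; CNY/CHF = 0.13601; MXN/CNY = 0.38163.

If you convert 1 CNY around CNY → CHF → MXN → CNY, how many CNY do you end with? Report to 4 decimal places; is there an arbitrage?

1.0211 (arbitrage exists)

Around CNY → CHF → MXN → CNY: 1 × 0.13601 × 19.673 × 0.38163 = 1.021137
Product > 1; profitable direction is CNY → CHF → MXN → CNY.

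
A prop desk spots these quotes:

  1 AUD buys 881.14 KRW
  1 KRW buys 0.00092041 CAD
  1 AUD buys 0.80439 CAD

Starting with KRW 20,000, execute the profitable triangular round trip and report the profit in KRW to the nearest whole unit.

Profitable loop is KRW → CAD → AUD → KRW:
KRW 20,000 × 0.00092041 = CAD 18.41
CAD 18.41 ÷ 0.80439 = AUD 22.88
AUD 22.88 × 881.14 = KRW 20,165
Profit = KRW 20,165 − KRW 20,000

Profit: KRW 165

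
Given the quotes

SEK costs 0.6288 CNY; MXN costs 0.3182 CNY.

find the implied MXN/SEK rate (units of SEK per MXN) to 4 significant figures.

1 MXN × 0.3182 = 0.3182 CNY
0.3182 CNY ÷ 0.6288 = 0.506043 SEK

MXN/SEK = 0.5060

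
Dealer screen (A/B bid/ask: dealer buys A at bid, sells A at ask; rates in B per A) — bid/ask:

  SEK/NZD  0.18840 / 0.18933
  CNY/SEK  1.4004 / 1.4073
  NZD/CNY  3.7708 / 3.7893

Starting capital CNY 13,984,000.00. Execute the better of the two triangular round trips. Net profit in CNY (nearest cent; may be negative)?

Best loop CNY → SEK → NZD → CNY:
CNY 13,984,000.00 × 1.4004 (sell CNY at bid) = SEK 19,583,193.60
SEK 19,583,193.60 × 0.18840 (sell SEK at bid) = NZD 3,689,473.67
NZD 3,689,473.67 × 3.7708 (sell NZD at bid) = CNY 13,912,267.33

Net result: CNY -71,732.67 (no profitable arbitrage after spreads)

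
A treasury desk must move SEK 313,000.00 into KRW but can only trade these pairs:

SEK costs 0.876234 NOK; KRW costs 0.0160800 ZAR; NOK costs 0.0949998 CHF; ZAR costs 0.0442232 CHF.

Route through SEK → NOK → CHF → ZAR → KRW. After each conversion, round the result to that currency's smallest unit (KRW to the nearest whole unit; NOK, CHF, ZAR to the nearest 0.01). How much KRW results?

SEK 313,000.00 × 0.876234 = NOK 274,261.24
NOK 274,261.24 × 0.0949998 = CHF 26,054.76
CHF 26,054.76 ÷ 0.0442232 = ZAR 589,164.96
ZAR 589,164.96 ÷ 0.0160800 = KRW 36,639,612

KRW 36,639,612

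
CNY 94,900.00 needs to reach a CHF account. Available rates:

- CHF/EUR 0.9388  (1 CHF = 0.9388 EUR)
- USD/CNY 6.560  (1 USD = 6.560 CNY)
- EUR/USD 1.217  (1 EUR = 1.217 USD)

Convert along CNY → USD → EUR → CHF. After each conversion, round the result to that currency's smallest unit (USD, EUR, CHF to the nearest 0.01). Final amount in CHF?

CNY 94,900.00 ÷ 6.560 = USD 14,466.46
USD 14,466.46 ÷ 1.217 = EUR 11,886.98
EUR 11,886.98 ÷ 0.9388 = CHF 12,661.89

CHF 12,661.89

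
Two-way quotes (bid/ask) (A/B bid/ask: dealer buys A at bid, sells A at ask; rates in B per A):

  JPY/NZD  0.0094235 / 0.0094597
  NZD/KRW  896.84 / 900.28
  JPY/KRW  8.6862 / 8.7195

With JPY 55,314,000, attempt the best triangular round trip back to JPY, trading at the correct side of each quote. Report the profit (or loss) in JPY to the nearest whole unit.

Best loop JPY → KRW → NZD → JPY:
JPY 55,314,000 × 8.6862 (sell JPY at bid) = KRW 480,468,467
KRW 480,468,467 ÷ 900.28 (buy NZD at ask) = NZD 533,687.82
NZD 533,687.82 ÷ 0.0094597 (buy JPY at ask) = JPY 56,416,992

Net profit: JPY 1,102,992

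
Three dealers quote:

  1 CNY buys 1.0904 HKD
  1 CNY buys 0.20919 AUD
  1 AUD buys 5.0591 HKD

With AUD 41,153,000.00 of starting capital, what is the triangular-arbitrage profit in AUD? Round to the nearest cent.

Profitable loop is AUD → CNY → HKD → AUD:
AUD 41,153,000.00 ÷ 0.20919 = CNY 196,725,464.89
CNY 196,725,464.89 × 1.0904 = HKD 214,509,446.91
HKD 214,509,446.91 ÷ 5.0591 = AUD 42,400,712.96
Profit = AUD 42,400,712.96 − AUD 41,153,000.00

Profit: AUD 1,247,712.96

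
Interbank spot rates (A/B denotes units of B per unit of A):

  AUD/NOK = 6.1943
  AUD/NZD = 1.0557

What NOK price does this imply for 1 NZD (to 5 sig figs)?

NZD/NOK = 5.8675

1 NZD ÷ 1.0557 = 0.947239 AUD
0.947239 AUD × 6.1943 = 5.86748 NOK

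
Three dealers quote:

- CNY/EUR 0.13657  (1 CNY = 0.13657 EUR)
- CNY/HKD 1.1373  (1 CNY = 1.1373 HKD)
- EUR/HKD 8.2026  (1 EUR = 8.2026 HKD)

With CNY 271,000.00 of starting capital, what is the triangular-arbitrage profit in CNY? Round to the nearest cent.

Profitable loop is CNY → HKD → EUR → CNY:
CNY 271,000.00 × 1.1373 = HKD 308,208.30
HKD 308,208.30 ÷ 8.2026 = EUR 37,574.46
EUR 37,574.46 ÷ 0.13657 = CNY 275,129.71
Profit = CNY 275,129.71 − CNY 271,000.00

Profit: CNY 4,129.71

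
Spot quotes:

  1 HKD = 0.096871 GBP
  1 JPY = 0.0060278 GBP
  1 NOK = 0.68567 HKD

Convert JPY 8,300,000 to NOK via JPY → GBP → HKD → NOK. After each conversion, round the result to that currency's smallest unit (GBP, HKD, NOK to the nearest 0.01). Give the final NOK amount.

JPY 8,300,000 × 0.0060278 = GBP 50,030.74
GBP 50,030.74 ÷ 0.096871 = HKD 516,467.67
HKD 516,467.67 ÷ 0.68567 = NOK 753,230.66

NOK 753,230.66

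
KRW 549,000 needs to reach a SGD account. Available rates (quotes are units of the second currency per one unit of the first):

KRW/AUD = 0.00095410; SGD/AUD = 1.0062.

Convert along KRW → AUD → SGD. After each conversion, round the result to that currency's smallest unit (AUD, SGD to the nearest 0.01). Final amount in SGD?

KRW 549,000 × 0.00095410 = AUD 523.80
AUD 523.80 ÷ 1.0062 = SGD 520.57

SGD 520.57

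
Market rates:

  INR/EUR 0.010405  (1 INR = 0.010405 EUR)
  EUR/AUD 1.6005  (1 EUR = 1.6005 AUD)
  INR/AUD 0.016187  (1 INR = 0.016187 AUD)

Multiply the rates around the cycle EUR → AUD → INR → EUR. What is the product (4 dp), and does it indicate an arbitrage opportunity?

1.0288 (arbitrage exists)

Around EUR → AUD → INR → EUR: 1 × 1.6005 ÷ 0.016187 × 0.010405 = 1.028801
Product > 1; profitable direction is EUR → AUD → INR → EUR.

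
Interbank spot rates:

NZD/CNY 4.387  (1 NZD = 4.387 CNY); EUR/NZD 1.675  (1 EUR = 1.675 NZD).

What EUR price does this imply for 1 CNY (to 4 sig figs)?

1 CNY ÷ 4.387 = 0.227946 NZD
0.227946 NZD ÷ 1.675 = 0.136087 EUR

CNY/EUR = 0.1361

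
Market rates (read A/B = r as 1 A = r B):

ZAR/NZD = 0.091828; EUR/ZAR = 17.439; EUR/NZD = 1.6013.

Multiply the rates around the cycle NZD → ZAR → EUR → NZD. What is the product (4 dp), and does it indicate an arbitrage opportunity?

Around NZD → ZAR → EUR → NZD: 1 ÷ 0.091828 ÷ 17.439 × 1.6013 = 0.999945
Product ≈ 1 (deviation 0.006%, within rounding noise).

0.9999 (no arbitrage)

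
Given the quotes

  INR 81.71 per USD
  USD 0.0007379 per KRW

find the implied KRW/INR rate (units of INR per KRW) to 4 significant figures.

KRW/INR = 0.06029

1 KRW × 0.0007379 = 0.0007379 USD
0.0007379 USD × 81.71 = 0.0602938 INR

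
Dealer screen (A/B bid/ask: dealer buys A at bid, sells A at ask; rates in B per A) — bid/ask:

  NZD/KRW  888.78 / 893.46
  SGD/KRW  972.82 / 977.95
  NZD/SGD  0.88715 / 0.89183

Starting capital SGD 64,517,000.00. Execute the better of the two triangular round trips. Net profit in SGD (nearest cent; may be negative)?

Best loop SGD → NZD → KRW → SGD:
SGD 64,517,000.00 ÷ 0.89183 (buy NZD at ask) = NZD 72,342,262.54
NZD 72,342,262.54 × 888.78 (sell NZD at bid) = KRW 64,296,356,099
KRW 64,296,356,099 ÷ 977.95 (buy SGD at ask) = SGD 65,746,056.65

Net profit: SGD 1,229,056.65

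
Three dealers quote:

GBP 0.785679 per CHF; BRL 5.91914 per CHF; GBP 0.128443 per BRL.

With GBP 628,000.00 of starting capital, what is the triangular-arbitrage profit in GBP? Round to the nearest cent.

Profit: GBP 20,986.61

Profitable loop is GBP → BRL → CHF → GBP:
GBP 628,000.00 ÷ 0.128443 = BRL 4,889,328.34
BRL 4,889,328.34 ÷ 5.91914 = CHF 826,020.05
CHF 826,020.05 × 0.785679 = GBP 648,986.61
Profit = GBP 648,986.61 − GBP 628,000.00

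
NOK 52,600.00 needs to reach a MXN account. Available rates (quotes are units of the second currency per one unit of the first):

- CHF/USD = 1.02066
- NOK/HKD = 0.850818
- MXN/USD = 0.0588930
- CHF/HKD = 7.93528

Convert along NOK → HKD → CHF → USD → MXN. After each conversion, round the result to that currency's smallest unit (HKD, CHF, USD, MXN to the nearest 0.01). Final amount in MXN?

NOK 52,600.00 × 0.850818 = HKD 44,753.03
HKD 44,753.03 ÷ 7.93528 = CHF 5,639.75
CHF 5,639.75 × 1.02066 = USD 5,756.27
USD 5,756.27 ÷ 0.0588930 = MXN 97,741.16

MXN 97,741.16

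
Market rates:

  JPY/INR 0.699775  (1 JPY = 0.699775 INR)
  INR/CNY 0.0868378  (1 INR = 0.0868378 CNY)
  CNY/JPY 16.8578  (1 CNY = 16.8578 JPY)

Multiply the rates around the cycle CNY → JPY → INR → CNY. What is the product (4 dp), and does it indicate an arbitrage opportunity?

1.0244 (arbitrage exists)

Around CNY → JPY → INR → CNY: 1 × 16.8578 × 0.699775 × 0.0868378 = 1.024397
Product > 1; profitable direction is CNY → JPY → INR → CNY.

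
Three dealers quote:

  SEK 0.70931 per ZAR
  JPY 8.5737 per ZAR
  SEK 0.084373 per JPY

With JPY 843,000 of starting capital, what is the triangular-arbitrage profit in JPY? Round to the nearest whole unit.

Profitable loop is JPY → SEK → ZAR → JPY:
JPY 843,000 × 0.084373 = SEK 71,126.44
SEK 71,126.44 ÷ 0.70931 = ZAR 100,275.53
ZAR 100,275.53 × 8.5737 = JPY 859,732
Profit = JPY 859,732 − JPY 843,000

Profit: JPY 16,732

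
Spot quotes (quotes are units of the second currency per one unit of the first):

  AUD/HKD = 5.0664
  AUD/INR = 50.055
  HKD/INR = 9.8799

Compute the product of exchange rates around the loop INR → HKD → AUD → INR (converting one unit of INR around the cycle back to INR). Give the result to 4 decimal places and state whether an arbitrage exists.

1.0000 (no arbitrage)

Around INR → HKD → AUD → INR: 1 ÷ 9.8799 ÷ 5.0664 × 50.055 = 0.999990
Product ≈ 1 (deviation 0.001%, within rounding noise).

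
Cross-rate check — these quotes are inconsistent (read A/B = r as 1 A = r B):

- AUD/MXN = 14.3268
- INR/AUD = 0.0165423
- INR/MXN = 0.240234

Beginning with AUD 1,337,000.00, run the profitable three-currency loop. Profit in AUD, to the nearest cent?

Profit: AUD 18,254.28

Profitable loop is AUD → INR → MXN → AUD:
AUD 1,337,000.00 ÷ 0.0165423 = INR 80,823,101.99
INR 80,823,101.99 × 0.240234 = MXN 19,416,457.08
MXN 19,416,457.08 ÷ 14.3268 = AUD 1,355,254.28
Profit = AUD 1,355,254.28 − AUD 1,337,000.00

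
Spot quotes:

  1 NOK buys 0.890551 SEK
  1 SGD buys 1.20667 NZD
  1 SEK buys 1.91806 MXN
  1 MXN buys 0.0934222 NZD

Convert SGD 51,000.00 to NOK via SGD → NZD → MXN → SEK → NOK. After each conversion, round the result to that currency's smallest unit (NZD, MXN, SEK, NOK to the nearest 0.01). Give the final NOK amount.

SGD 51,000.00 × 1.20667 = NZD 61,540.17
NZD 61,540.17 ÷ 0.0934222 = MXN 658,731.76
MXN 658,731.76 ÷ 1.91806 = SEK 343,436.47
SEK 343,436.47 ÷ 0.890551 = NOK 385,644.92

NOK 385,644.92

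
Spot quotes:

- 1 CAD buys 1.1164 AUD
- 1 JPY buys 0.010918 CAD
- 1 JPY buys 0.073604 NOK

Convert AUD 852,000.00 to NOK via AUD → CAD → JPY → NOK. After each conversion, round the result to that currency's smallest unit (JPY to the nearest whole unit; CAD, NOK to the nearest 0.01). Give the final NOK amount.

AUD 852,000.00 ÷ 1.1164 = CAD 763,167.32
CAD 763,167.32 ÷ 0.010918 = JPY 69,899,919
JPY 69,899,919 × 0.073604 = NOK 5,144,913.64

NOK 5,144,913.64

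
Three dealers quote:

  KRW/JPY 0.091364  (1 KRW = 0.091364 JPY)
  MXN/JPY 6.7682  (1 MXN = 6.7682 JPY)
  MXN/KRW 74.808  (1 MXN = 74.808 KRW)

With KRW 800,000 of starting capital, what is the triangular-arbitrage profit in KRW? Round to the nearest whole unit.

Profitable loop is KRW → JPY → MXN → KRW:
KRW 800,000 × 0.091364 = JPY 73,091
JPY 73,091 ÷ 6.7682 = MXN 10,799.21
MXN 10,799.21 × 74.808 = KRW 807,867
Profit = KRW 807,867 − KRW 800,000

Profit: KRW 7,867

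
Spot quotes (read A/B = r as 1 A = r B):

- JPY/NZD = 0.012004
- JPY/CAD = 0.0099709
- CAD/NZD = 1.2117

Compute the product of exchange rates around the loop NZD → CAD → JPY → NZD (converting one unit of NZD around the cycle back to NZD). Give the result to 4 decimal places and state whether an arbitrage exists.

Around NZD → CAD → JPY → NZD: 1 ÷ 1.2117 ÷ 0.0099709 × 0.012004 = 0.993566
Product < 1; profitable direction is NZD → JPY → CAD → NZD.

0.9936 (arbitrage exists)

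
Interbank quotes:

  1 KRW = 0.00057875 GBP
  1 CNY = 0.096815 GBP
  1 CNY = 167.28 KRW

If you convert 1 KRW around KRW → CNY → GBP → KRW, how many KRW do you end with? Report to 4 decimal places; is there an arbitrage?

Around KRW → CNY → GBP → KRW: 1 ÷ 167.28 × 0.096815 ÷ 0.00057875 = 1.000018
Product ≈ 1 (deviation 0.002%, within rounding noise).

1.0000 (no arbitrage)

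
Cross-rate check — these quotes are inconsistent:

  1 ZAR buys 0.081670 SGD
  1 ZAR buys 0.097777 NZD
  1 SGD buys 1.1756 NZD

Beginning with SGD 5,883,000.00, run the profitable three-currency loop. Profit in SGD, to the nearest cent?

Profitable loop is SGD → ZAR → NZD → SGD:
SGD 5,883,000.00 ÷ 0.081670 = ZAR 72,033,794.54
ZAR 72,033,794.54 × 0.097777 = NZD 7,043,248.33
NZD 7,043,248.33 ÷ 1.1756 = SGD 5,991,194.56
Profit = SGD 5,991,194.56 − SGD 5,883,000.00

Profit: SGD 108,194.56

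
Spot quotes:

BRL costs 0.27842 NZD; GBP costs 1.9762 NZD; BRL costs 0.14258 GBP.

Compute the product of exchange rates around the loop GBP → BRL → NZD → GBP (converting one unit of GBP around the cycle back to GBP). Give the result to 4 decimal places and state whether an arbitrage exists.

0.9881 (arbitrage exists)

Around GBP → BRL → NZD → GBP: 1 ÷ 0.14258 × 0.27842 ÷ 1.9762 = 0.988123
Product < 1; profitable direction is GBP → NZD → BRL → GBP.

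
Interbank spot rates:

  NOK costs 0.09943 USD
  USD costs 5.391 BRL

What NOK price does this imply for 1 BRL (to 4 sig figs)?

1 BRL ÷ 5.391 = 0.185494 USD
0.185494 USD ÷ 0.09943 = 1.86558 NOK

BRL/NOK = 1.866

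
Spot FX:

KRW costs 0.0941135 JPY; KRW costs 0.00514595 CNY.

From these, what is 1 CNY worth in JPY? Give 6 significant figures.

1 CNY ÷ 0.00514595 = 194.328 KRW
194.328 KRW × 0.0941135 = 18.2888 JPY

CNY/JPY = 18.2888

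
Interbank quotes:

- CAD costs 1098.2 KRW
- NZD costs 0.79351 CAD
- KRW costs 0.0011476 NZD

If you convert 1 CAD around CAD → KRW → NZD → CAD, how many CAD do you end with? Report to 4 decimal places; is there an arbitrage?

Around CAD → KRW → NZD → CAD: 1 × 1098.2 × 0.0011476 × 0.79351 = 1.000056
Product ≈ 1 (deviation 0.006%, within rounding noise).

1.0001 (no arbitrage)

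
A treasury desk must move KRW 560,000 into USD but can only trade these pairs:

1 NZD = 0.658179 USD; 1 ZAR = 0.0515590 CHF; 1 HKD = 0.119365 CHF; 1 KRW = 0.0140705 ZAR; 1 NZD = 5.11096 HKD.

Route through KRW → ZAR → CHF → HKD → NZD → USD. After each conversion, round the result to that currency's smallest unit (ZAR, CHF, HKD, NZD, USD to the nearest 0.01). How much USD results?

USD 438.29

KRW 560,000 × 0.0140705 = ZAR 7,879.48
ZAR 7,879.48 × 0.0515590 = CHF 406.26
CHF 406.26 ÷ 0.119365 = HKD 3,403.51
HKD 3,403.51 ÷ 5.11096 = NZD 665.92
NZD 665.92 × 0.658179 = USD 438.29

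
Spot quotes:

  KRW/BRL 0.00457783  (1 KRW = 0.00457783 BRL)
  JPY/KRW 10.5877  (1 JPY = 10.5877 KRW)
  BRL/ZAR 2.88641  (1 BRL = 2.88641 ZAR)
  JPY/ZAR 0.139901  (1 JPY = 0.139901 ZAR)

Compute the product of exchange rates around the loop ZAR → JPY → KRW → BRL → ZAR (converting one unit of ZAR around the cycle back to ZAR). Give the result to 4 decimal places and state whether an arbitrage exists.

1.0000 (no arbitrage)

Around ZAR → JPY → KRW → BRL → ZAR: 1 ÷ 0.139901 × 10.5877 × 0.00457783 × 2.88641 = 0.999997
Product ≈ 1 (deviation 0.000%, within rounding noise).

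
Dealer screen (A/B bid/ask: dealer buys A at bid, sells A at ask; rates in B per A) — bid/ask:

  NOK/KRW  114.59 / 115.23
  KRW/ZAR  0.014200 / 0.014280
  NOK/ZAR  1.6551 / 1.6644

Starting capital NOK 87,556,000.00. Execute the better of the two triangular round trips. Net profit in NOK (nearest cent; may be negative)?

Net profit: NOK 511,644.76

Best loop NOK → ZAR → KRW → NOK:
NOK 87,556,000.00 × 1.6551 (sell NOK at bid) = ZAR 144,913,935.60
ZAR 144,913,935.60 ÷ 0.014280 (buy KRW at ask) = KRW 10,148,034,706
KRW 10,148,034,706 ÷ 115.23 (buy NOK at ask) = NOK 88,067,644.76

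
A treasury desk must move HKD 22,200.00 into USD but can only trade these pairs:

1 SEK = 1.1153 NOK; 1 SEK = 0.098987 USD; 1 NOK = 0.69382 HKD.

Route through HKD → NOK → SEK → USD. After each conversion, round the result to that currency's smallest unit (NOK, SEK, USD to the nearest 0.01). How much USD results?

HKD 22,200.00 ÷ 0.69382 = NOK 31,996.77
NOK 31,996.77 ÷ 1.1153 = SEK 28,688.94
SEK 28,688.94 × 0.098987 = USD 2,839.83

USD 2,839.83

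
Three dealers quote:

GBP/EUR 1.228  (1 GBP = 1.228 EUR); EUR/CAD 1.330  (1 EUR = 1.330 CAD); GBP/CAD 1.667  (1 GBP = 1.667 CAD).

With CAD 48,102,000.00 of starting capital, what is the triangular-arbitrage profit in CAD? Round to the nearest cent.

Profit: CAD 994,295.71

Profitable loop is CAD → EUR → GBP → CAD:
CAD 48,102,000.00 ÷ 1.330 = EUR 36,166,917.29
EUR 36,166,917.29 ÷ 1.228 = GBP 29,451,887.05
GBP 29,451,887.05 × 1.667 = CAD 49,096,295.71
Profit = CAD 49,096,295.71 − CAD 48,102,000.00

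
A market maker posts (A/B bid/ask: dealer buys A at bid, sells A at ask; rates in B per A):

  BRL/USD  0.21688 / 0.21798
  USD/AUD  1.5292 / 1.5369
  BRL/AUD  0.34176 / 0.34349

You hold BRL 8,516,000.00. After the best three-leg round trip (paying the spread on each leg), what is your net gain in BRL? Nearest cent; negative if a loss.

Best loop BRL → AUD → USD → BRL:
BRL 8,516,000.00 × 0.34176 (sell BRL at bid) = AUD 2,910,428.16
AUD 2,910,428.16 ÷ 1.5369 (buy USD at ask) = USD 1,893,700.41
USD 1,893,700.41 ÷ 0.21798 (buy BRL at ask) = BRL 8,687,496.15

Net profit: BRL 171,496.15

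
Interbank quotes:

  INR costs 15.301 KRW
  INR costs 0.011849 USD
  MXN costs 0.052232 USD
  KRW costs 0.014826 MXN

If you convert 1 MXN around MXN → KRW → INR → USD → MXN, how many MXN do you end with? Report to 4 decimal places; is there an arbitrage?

1.0000 (no arbitrage)

Around MXN → KRW → INR → USD → MXN: 1 ÷ 0.014826 ÷ 15.301 × 0.011849 ÷ 0.052232 = 1.000003
Product ≈ 1 (deviation 0.000%, within rounding noise).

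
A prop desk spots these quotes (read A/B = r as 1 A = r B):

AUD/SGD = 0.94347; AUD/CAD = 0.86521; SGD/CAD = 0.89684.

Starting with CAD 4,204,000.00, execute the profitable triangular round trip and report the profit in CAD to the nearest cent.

Profit: CAD 94,739.94

Profitable loop is CAD → SGD → AUD → CAD:
CAD 4,204,000.00 ÷ 0.89684 = SGD 4,687,569.69
SGD 4,687,569.69 ÷ 0.94347 = AUD 4,968,435.34
AUD 4,968,435.34 × 0.86521 = CAD 4,298,739.94
Profit = CAD 4,298,739.94 − CAD 4,204,000.00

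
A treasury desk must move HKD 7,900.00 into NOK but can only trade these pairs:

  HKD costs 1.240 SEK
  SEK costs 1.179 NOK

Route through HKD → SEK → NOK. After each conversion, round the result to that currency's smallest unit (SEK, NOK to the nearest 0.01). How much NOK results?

HKD 7,900.00 × 1.240 = SEK 9,796.00
SEK 9,796.00 × 1.179 = NOK 11,549.48

NOK 11,549.48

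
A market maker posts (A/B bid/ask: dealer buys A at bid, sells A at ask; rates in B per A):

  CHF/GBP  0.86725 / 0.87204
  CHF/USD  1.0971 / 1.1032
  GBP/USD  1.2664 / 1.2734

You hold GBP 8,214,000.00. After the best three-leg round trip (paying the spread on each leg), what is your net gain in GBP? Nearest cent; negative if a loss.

Net result: GBP -36,592.21 (no profitable arbitrage after spreads)

Best loop GBP → USD → CHF → GBP:
GBP 8,214,000.00 × 1.2664 (sell GBP at bid) = USD 10,402,209.60
USD 10,402,209.60 ÷ 1.1032 (buy CHF at ask) = CHF 9,429,124.00
CHF 9,429,124.00 × 0.86725 (sell CHF at bid) = GBP 8,177,407.79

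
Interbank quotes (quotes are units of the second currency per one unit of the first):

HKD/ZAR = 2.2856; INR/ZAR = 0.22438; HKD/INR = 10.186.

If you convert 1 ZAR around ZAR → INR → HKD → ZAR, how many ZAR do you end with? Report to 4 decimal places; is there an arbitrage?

Around ZAR → INR → HKD → ZAR: 1 ÷ 0.22438 ÷ 10.186 × 2.2856 = 1.000029
Product ≈ 1 (deviation 0.003%, within rounding noise).

1.0000 (no arbitrage)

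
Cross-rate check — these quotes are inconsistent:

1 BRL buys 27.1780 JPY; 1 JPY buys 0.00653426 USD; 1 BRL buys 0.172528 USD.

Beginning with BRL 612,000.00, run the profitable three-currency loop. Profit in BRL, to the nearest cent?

Profitable loop is BRL → JPY → USD → BRL:
BRL 612,000.00 × 27.1780 = JPY 16,632,936
JPY 16,632,936 × 0.00653426 = USD 108,683.93
USD 108,683.93 ÷ 0.172528 = BRL 629,949.51
Profit = BRL 629,949.51 − BRL 612,000.00

Profit: BRL 17,949.51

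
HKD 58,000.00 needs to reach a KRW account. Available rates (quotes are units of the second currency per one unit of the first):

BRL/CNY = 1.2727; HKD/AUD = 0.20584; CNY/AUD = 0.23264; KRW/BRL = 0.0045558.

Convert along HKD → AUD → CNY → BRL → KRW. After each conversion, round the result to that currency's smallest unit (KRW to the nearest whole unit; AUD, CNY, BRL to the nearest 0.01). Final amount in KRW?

KRW 8,850,803

HKD 58,000.00 × 0.20584 = AUD 11,938.72
AUD 11,938.72 ÷ 0.23264 = CNY 51,318.43
CNY 51,318.43 ÷ 1.2727 = BRL 40,322.49
BRL 40,322.49 ÷ 0.0045558 = KRW 8,850,803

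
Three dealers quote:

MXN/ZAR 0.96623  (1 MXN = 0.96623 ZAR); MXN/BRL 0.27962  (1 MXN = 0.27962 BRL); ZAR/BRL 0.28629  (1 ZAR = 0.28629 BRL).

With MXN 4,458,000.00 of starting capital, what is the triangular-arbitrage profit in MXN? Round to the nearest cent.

Profit: MXN 48,315.55

Profitable loop is MXN → BRL → ZAR → MXN:
MXN 4,458,000.00 × 0.27962 = BRL 1,246,545.96
BRL 1,246,545.96 ÷ 0.28629 = ZAR 4,354,137.27
ZAR 4,354,137.27 ÷ 0.96623 = MXN 4,506,315.55
Profit = MXN 4,506,315.55 − MXN 4,458,000.00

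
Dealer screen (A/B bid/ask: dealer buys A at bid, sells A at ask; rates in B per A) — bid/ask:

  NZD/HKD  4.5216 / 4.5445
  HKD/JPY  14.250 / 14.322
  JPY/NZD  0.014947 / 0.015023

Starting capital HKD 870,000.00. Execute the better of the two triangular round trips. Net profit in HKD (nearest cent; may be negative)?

Net profit: HKD 19,759.86

Best loop HKD → NZD → JPY → HKD:
HKD 870,000.00 ÷ 4.5445 (buy NZD at ask) = NZD 191,440.20
NZD 191,440.20 ÷ 0.015023 (buy JPY at ask) = JPY 12,743,141
JPY 12,743,141 ÷ 14.322 (buy HKD at ask) = HKD 889,759.86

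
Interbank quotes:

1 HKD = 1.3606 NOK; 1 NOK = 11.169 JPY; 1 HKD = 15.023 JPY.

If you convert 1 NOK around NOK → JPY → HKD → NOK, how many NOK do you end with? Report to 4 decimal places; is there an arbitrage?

1.0116 (arbitrage exists)

Around NOK → JPY → HKD → NOK: 1 × 11.169 ÷ 15.023 × 1.3606 = 1.011552
Product > 1; profitable direction is NOK → JPY → HKD → NOK.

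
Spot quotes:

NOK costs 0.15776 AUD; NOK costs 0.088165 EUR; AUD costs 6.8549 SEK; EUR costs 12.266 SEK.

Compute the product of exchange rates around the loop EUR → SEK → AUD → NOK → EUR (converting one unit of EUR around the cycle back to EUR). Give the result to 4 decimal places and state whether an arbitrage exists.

Around EUR → SEK → AUD → NOK → EUR: 1 × 12.266 ÷ 6.8549 ÷ 0.15776 × 0.088165 = 1.000003
Product ≈ 1 (deviation 0.000%, within rounding noise).

1.0000 (no arbitrage)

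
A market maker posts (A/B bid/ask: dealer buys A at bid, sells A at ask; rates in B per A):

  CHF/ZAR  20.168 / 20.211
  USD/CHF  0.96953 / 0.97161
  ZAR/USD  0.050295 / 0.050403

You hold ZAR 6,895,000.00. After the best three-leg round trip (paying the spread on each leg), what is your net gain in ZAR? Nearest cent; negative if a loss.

Net profit: ZAR 71,234.76

Best loop ZAR → CHF → USD → ZAR:
ZAR 6,895,000.00 ÷ 20.211 (buy CHF at ask) = CHF 341,150.86
CHF 341,150.86 ÷ 0.97161 (buy USD at ask) = USD 351,119.13
USD 351,119.13 ÷ 0.050403 (buy ZAR at ask) = ZAR 6,966,234.76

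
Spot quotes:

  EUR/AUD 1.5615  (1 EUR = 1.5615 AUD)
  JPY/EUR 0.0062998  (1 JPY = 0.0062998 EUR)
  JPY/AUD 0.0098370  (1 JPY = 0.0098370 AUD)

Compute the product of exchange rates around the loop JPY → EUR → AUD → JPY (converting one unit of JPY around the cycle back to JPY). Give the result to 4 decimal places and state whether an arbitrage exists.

1.0000 (no arbitrage)

Around JPY → EUR → AUD → JPY: 1 × 0.0062998 × 1.5615 ÷ 0.0098370 = 1.000014
Product ≈ 1 (deviation 0.001%, within rounding noise).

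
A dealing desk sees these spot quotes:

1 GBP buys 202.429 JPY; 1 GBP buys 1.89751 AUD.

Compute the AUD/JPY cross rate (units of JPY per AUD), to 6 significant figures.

AUD/JPY = 106.681

1 AUD ÷ 1.89751 = 0.527006 GBP
0.527006 GBP × 202.429 = 106.681 JPY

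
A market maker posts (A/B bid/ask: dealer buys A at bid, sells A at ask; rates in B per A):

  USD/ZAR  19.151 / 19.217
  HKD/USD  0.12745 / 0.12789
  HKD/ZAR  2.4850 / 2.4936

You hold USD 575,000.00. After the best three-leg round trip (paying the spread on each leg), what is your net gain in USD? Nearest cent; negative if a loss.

Net profit: USD 6,396.03

Best loop USD → HKD → ZAR → USD:
USD 575,000.00 ÷ 0.12789 (buy HKD at ask) = HKD 4,496,051.29
HKD 4,496,051.29 × 2.4850 (sell HKD at bid) = ZAR 11,172,687.47
ZAR 11,172,687.47 ÷ 19.217 (buy USD at ask) = USD 581,396.03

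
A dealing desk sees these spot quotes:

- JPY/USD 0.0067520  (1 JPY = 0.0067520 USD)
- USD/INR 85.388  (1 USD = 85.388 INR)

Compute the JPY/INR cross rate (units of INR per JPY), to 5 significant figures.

JPY/INR = 0.57654

1 JPY × 0.0067520 = 0.006752 USD
0.006752 USD × 85.388 = 0.57654 INR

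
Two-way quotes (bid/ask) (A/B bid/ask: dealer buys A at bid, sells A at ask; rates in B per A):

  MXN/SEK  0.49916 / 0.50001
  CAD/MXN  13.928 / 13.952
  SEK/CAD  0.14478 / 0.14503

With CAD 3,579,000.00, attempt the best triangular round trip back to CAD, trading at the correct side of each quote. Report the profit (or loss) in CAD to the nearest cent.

Best loop CAD → MXN → SEK → CAD:
CAD 3,579,000.00 × 13.928 (sell CAD at bid) = MXN 49,848,312.00
MXN 49,848,312.00 × 0.49916 (sell MXN at bid) = SEK 24,882,283.42
SEK 24,882,283.42 × 0.14478 (sell SEK at bid) = CAD 3,602,456.99

Net profit: CAD 23,456.99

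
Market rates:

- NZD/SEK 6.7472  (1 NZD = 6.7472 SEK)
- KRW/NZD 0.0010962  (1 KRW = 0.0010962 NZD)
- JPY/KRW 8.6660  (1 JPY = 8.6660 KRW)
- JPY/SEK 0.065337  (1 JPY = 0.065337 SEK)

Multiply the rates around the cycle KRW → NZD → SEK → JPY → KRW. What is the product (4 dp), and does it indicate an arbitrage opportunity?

Around KRW → NZD → SEK → JPY → KRW: 1 × 0.0010962 × 6.7472 ÷ 0.065337 × 8.6660 = 0.981009
Product < 1; profitable direction is KRW → JPY → SEK → NZD → KRW.

0.9810 (arbitrage exists)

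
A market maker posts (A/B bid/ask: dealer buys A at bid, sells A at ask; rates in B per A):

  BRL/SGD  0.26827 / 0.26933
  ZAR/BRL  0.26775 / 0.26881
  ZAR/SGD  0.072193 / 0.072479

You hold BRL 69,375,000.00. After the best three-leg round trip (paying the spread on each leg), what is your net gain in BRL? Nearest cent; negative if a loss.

Net result: BRL -197,010.90 (no profitable arbitrage after spreads)

Best loop BRL → ZAR → SGD → BRL:
BRL 69,375,000.00 ÷ 0.26881 (buy ZAR at ask) = ZAR 258,081,916.60
ZAR 258,081,916.60 × 0.072193 (sell ZAR at bid) = SGD 18,631,707.80
SGD 18,631,707.80 ÷ 0.26933 (buy BRL at ask) = BRL 69,177,989.10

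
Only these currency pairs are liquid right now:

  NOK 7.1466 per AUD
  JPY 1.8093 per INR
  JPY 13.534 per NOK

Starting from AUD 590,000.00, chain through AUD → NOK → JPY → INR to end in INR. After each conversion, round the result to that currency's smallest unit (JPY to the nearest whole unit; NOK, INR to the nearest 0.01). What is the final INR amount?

AUD 590,000.00 × 7.1466 = NOK 4,216,494.00
NOK 4,216,494.00 × 13.534 = JPY 57,066,030
JPY 57,066,030 ÷ 1.8093 = INR 31,540,391.31

INR 31,540,391.31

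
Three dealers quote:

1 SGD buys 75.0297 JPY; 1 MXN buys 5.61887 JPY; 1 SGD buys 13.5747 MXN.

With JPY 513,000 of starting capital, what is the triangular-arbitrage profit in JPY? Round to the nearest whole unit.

Profitable loop is JPY → SGD → MXN → JPY:
JPY 513,000 ÷ 75.0297 = SGD 6,837.29
SGD 6,837.29 × 13.5747 = MXN 92,814.19
MXN 92,814.19 × 5.61887 = JPY 521,511
Profit = JPY 521,511 − JPY 513,000

Profit: JPY 8,511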